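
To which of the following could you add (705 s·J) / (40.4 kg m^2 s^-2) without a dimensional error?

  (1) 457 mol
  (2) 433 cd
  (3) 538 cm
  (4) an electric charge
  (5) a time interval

(5)

Reference: [kg·m²·s⁻¹] / [kg·m²·s⁻²] = s.
Each option:
  (1) mol
  (2) cd
  (3) m
  (4) [electric charge] = s·A
  (5) [time interval] = s  ← same
Only (5) matches s.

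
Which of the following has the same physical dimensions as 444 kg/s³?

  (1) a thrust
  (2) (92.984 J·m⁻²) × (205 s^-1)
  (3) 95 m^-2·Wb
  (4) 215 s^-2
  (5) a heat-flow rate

Reference: kg·s⁻³.
Each option:
  (1) [thrust] = kg·m·s⁻²
  (2) [kg·s⁻²] · [s⁻¹] = kg·s⁻³  ← same
  (3) Wb·m⁻² = V·s·m⁻² = kg·s⁻²·A⁻¹
  (4) s⁻²
  (5) [heat-flow rate] = kg·m²·s⁻³
Only (2) matches kg·s⁻³.

(2)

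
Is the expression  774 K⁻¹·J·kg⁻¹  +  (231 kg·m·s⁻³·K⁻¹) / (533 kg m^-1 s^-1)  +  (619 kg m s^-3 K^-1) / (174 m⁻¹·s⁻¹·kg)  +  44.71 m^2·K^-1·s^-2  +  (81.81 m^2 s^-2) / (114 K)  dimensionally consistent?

Reduce each to base SI dimensions:
  774 K⁻¹·J·kg⁻¹:  J·kg⁻¹·K⁻¹ = N·m·kg⁻¹·K⁻¹ = m²·s⁻²·K⁻¹
  (231 kg·m·s⁻³·K⁻¹) / (533 kg m^-1 s^-1):  [kg·m·s⁻³·K⁻¹] / [kg·m⁻¹·s⁻¹] = m²·s⁻²·K⁻¹
  (619 kg m s^-3 K^-1) / (174 m⁻¹·s⁻¹·kg):  [kg·m·s⁻³·K⁻¹] / [kg·m⁻¹·s⁻¹] = m²·s⁻²·K⁻¹
  44.71 m^2·K^-1·s^-2:  m²·s⁻²·K⁻¹
  (81.81 m^2 s^-2) / (114 K):  [m²·s⁻²] / [K] = m²·s⁻²·K⁻¹
Every term reduces to m²·s⁻²·K⁻¹.

Yes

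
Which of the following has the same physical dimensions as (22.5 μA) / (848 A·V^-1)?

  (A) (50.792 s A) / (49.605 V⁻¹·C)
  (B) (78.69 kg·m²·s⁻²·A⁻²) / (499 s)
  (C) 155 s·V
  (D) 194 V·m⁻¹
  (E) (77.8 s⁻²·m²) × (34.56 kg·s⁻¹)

Reference: [A] / [kg⁻¹·m⁻²·s³·A²] = kg·m²·s⁻³·A⁻¹.
Each option:
  (A) [s·A] / [kg⁻¹·m⁻²·s⁴·A²] = kg·m²·s⁻³·A⁻¹  ← same
  (B) [kg·m²·s⁻²·A⁻²] / [s] = kg·m²·s⁻³·A⁻²
  (C) V·s = J·C⁻¹·s = kg·m²·s⁻²·A⁻¹
  (D) V·m⁻¹ = J·C⁻¹·m⁻¹ = kg·m·s⁻³·A⁻¹
  (E) [m²·s⁻²] · [kg·s⁻¹] = kg·m²·s⁻³
Only (A) matches kg·m²·s⁻³·A⁻¹.

(A)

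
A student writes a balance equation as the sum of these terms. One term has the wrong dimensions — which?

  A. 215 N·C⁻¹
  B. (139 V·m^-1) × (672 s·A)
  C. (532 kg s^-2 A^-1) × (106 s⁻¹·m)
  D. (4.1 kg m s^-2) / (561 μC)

Reduce each to base SI dimensions:
  A. N·C⁻¹ = kg·m·s⁻²·(s·A)⁻¹ = kg·m·s⁻³·A⁻¹
  B. [kg·m·s⁻³·A⁻¹] · [s·A] = kg·m·s⁻²
  C. [kg·s⁻²·A⁻¹] · [m·s⁻¹] = kg·m·s⁻³·A⁻¹
  D. [kg·m·s⁻²] / [s·A] = kg·m·s⁻³·A⁻¹
All reduce to kg·m·s⁻³·A⁻¹ except B., which is kg·m·s⁻².

B.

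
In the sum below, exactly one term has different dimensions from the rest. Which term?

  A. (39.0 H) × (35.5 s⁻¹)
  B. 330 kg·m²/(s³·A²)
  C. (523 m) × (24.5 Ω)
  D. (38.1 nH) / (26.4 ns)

Reduce each to base SI dimensions:
  A. [kg·m²·s⁻²·A⁻²] · [s⁻¹] = kg·m²·s⁻³·A⁻²
  B. kg·m²·s⁻³·A⁻²
  C. [m] · [kg·m²·s⁻³·A⁻²] = kg·m³·s⁻³·A⁻²
  D. [kg·m²·s⁻²·A⁻²] / [s] = kg·m²·s⁻³·A⁻²
All reduce to kg·m²·s⁻³·A⁻² except C., which is kg·m³·s⁻³·A⁻².

C.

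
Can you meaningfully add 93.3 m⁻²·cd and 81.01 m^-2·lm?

Expand each in SI base units:
  93.3 m⁻²·cd:  m⁻²·cd
  81.01 m^-2·lm:  lm·m⁻² = cd·m⁻² = m⁻²·cd
Both are m⁻²·cd, so they have the same dimensions and can be added.

Yes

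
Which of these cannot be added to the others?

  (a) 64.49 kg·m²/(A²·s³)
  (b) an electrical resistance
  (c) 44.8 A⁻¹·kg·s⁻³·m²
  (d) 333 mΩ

Work out the base dimensions of each:
  (a) kg·m²·s⁻³·A⁻²
  (b) [electrical resistance] = kg·m²·s⁻³·A⁻²
  (c) kg·m²·s⁻³·A⁻¹
  (d) Ω = V·A⁻¹ = kg·m²·s⁻³·A⁻²
All reduce to kg·m²·s⁻³·A⁻² except (c), which is kg·m²·s⁻³·A⁻¹.

(c)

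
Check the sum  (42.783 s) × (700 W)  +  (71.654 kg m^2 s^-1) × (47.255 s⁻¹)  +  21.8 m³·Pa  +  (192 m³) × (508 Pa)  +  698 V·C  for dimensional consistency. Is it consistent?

Reduce each to base SI dimensions:
  (42.783 s) × (700 W):  [s] · [kg·m²·s⁻³] = kg·m²·s⁻²
  (71.654 kg m^2 s^-1) × (47.255 s⁻¹):  [kg·m²·s⁻¹] · [s⁻¹] = kg·m²·s⁻²
  21.8 m³·Pa:  Pa·m³ = N·m⁻²·m³ = kg·m²·s⁻²
  (192 m³) × (508 Pa):  [m³] · [kg·m⁻¹·s⁻²] = kg·m²·s⁻²
  698 V·C:  C·V = s·A·J·C⁻¹ = kg·m²·s⁻²
Every term reduces to kg·m²·s⁻².

Yes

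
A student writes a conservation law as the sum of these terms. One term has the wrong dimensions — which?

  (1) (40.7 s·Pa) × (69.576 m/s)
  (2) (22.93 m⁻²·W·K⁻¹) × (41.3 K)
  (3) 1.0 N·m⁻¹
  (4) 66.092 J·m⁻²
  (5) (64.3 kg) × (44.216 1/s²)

Expand each in SI base units:
  (1) [kg·m⁻¹·s⁻¹] · [m·s⁻¹] = kg·s⁻²
  (2) [kg·s⁻³·K⁻¹] · [K] = kg·s⁻³
  (3) N·m⁻¹ = kg·m·s⁻²·m⁻¹ = kg·s⁻²
  (4) J·m⁻² = N·m·m⁻² = kg·s⁻²
  (5) [kg] · [s⁻²] = kg·s⁻²
All reduce to kg·s⁻² except (2), which is kg·s⁻³.

(2)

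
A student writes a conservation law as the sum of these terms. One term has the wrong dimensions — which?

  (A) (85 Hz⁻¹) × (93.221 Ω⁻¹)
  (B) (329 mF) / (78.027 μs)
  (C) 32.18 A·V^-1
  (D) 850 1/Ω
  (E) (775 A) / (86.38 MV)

(A)

Work out the base dimensions of each:
  (A) [s] · [kg⁻¹·m⁻²·s³·A²] = kg⁻¹·m⁻²·s⁴·A²
  (B) [kg⁻¹·m⁻²·s⁴·A²] / [s] = kg⁻¹·m⁻²·s³·A²
  (C) A·V⁻¹ = A·(J·C⁻¹)⁻¹ = kg⁻¹·m⁻²·s³·A²
  (D) Ω⁻¹ = (V·A⁻¹)⁻¹ = kg⁻¹·m⁻²·s³·A²
  (E) [A] / [kg·m²·s⁻³·A⁻¹] = kg⁻¹·m⁻²·s³·A²
All reduce to kg⁻¹·m⁻²·s³·A² except (A), which is kg⁻¹·m⁻²·s⁴·A².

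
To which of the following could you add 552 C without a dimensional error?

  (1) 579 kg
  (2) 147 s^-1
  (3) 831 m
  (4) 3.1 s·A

Reference: C = s·A.
Each option:
  (1) kg
  (2) s⁻¹
  (3) m
  (4) A·s = s·A  ← same
Only (4) matches s·A.

(4)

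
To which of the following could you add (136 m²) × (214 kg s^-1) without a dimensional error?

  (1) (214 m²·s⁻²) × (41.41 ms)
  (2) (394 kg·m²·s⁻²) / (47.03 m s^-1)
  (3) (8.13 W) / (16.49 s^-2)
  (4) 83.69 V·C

(3)

Reference: [m²] · [kg·s⁻¹] = kg·m²·s⁻¹.
Each option:
  (1) [m²·s⁻²] · [s] = m²·s⁻¹
  (2) [kg·m²·s⁻²] / [m·s⁻¹] = kg·m·s⁻¹
  (3) [kg·m²·s⁻³] / [s⁻²] = kg·m²·s⁻¹  ← same
  (4) C·V = s·A·J·C⁻¹ = kg·m²·s⁻²
Only (3) matches kg·m²·s⁻¹.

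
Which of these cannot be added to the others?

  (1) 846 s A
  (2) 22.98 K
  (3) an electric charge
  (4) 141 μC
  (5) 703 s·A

Work out the base dimensions of each:
  (1) s·A
  (2) K
  (3) [electric charge] = s·A
  (4) C = s·A
  (5) A·s = s·A
All reduce to s·A except (2), which is K.

(2)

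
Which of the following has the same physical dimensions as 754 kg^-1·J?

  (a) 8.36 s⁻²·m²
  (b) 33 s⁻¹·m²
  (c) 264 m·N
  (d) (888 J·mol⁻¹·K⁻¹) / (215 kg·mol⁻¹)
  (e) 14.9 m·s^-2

Reference: J·kg⁻¹ = N·m·kg⁻¹ = m²·s⁻².
Each option:
  (a) m²·s⁻²  ← same
  (b) m²·s⁻¹
  (c) N·m = kg·m·s⁻²·m = kg·m²·s⁻²
  (d) [kg·m²·s⁻²·K⁻¹·mol⁻¹] / [kg·mol⁻¹] = m²·s⁻²·K⁻¹
  (e) m·s⁻²
Only (a) matches m²·s⁻².

(a)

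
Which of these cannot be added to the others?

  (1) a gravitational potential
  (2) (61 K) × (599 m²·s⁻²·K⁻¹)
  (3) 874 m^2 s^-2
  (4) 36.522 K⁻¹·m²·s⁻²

Dimensions:
  (1) [gravitational potential] = m²·s⁻²
  (2) [K] · [m²·s⁻²·K⁻¹] = m²·s⁻²
  (3) m²·s⁻²
  (4) m²·s⁻²·K⁻¹
All reduce to m²·s⁻² except (4), which is m²·s⁻²·K⁻¹.

(4)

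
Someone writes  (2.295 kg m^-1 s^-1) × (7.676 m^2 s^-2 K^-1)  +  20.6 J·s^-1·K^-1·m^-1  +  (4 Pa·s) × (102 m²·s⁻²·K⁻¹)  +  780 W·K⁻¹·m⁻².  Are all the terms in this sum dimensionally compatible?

Dimensions:
  (2.295 kg m^-1 s^-1) × (7.676 m^2 s^-2 K^-1):  [kg·m⁻¹·s⁻¹] · [m²·s⁻²·K⁻¹] = kg·m·s⁻³·K⁻¹
  20.6 J·s^-1·K^-1·m^-1:  J·s⁻¹·m⁻¹·K⁻¹ = N·m·s⁻¹·m⁻¹·K⁻¹ = kg·m·s⁻³·K⁻¹
  (4 Pa·s) × (102 m²·s⁻²·K⁻¹):  [kg·m⁻¹·s⁻¹] · [m²·s⁻²·K⁻¹] = kg·m·s⁻³·K⁻¹
  780 W·K⁻¹·m⁻²:  W·m⁻²·K⁻¹ = J·s⁻¹·m⁻²·K⁻¹ = kg·s⁻³·K⁻¹
The terms do not share a single dimension (kg·m·s⁻³·K⁻¹ vs kg·s⁻³·K⁻¹).

No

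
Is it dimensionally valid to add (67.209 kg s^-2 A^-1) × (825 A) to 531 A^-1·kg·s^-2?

No

Dimensions:
  (67.209 kg s^-2 A^-1) × (825 A):  [kg·s⁻²·A⁻¹] · [A] = kg·s⁻²
  531 A^-1·kg·s^-2:  kg·s⁻²·A⁻¹
kg·s⁻² ≠ kg·s⁻²·A⁻¹, so they cannot be added.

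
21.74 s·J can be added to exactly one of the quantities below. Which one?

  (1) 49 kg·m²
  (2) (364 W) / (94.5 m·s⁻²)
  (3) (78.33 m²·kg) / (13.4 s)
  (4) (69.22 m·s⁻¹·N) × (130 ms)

Reference: J·s = N·m·s = kg·m²·s⁻¹.
Each option:
  (1) kg·m²
  (2) [kg·m²·s⁻³] / [m·s⁻²] = kg·m·s⁻¹
  (3) [kg·m²] / [s] = kg·m²·s⁻¹  ← same
  (4) [kg·m²·s⁻³] · [s] = kg·m²·s⁻²
Only (3) matches kg·m²·s⁻¹.

(3)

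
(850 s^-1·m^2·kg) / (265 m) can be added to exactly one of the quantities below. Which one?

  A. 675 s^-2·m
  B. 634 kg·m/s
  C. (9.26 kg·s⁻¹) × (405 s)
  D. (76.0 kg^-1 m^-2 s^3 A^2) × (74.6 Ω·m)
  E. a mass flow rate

B.

Reference: [kg·m²·s⁻¹] / [m] = kg·m·s⁻¹.
Each option:
  A. m·s⁻²
  B. kg·m·s⁻¹  ← same
  C. [kg·s⁻¹] · [s] = kg
  D. [kg⁻¹·m⁻²·s³·A²] · [kg·m³·s⁻³·A⁻²] = m
  E. [mass flow rate] = kg·s⁻¹
Only B. matches kg·m·s⁻¹.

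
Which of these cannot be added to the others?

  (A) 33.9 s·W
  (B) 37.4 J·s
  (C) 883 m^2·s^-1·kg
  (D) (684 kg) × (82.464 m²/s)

(A)

Work out the base dimensions of each:
  (A) W·s = J·s⁻¹·s = kg·m²·s⁻²
  (B) J·s = N·m·s = kg·m²·s⁻¹
  (C) kg·m²·s⁻¹
  (D) [kg] · [m²·s⁻¹] = kg·m²·s⁻¹
All reduce to kg·m²·s⁻¹ except (A), which is kg·m²·s⁻².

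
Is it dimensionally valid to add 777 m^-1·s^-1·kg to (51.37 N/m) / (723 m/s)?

Yes

Dimensions:
  777 m^-1·s^-1·kg:  kg·m⁻¹·s⁻¹
  (51.37 N/m) / (723 m/s):  [kg·s⁻²] / [m·s⁻¹] = kg·m⁻¹·s⁻¹
Both are kg·m⁻¹·s⁻¹, so they have the same dimensions and can be added.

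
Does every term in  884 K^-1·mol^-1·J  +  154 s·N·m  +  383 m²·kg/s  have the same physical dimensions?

Work out the base dimensions of each:
  884 K^-1·mol^-1·J:  J·mol⁻¹·K⁻¹ = N·m·mol⁻¹·K⁻¹ = kg·m²·s⁻²·K⁻¹·mol⁻¹
  154 s·N·m:  N·m·s = kg·m·s⁻²·m·s = kg·m²·s⁻¹
  383 m²·kg/s:  kg·m²·s⁻¹
The terms do not share a single dimension (kg·m²·s⁻²·K⁻¹·mol⁻¹ vs kg·m²·s⁻¹).

No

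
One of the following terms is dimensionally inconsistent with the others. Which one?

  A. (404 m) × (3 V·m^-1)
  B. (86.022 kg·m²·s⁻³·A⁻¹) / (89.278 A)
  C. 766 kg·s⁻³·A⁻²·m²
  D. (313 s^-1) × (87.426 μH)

Reduce each to base SI dimensions:
  A. [m] · [kg·m·s⁻³·A⁻¹] = kg·m²·s⁻³·A⁻¹
  B. [kg·m²·s⁻³·A⁻¹] / [A] = kg·m²·s⁻³·A⁻²
  C. kg·m²·s⁻³·A⁻²
  D. [s⁻¹] · [kg·m²·s⁻²·A⁻²] = kg·m²·s⁻³·A⁻²
All reduce to kg·m²·s⁻³·A⁻² except A., which is kg·m²·s⁻³·A⁻¹.

A.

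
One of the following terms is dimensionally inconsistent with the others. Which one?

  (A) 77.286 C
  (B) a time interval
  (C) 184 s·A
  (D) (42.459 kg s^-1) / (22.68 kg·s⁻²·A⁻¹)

Dimensions:
  (A) C = s·A
  (B) [time interval] = s
  (C) A·s = s·A
  (D) [kg·s⁻¹] / [kg·s⁻²·A⁻¹] = s·A
All reduce to s·A except (B), which is s.

(B)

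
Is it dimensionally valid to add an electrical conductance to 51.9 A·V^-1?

Reduce each to base SI dimensions:
  an electrical conductance:  [electrical conductance] = kg⁻¹·m⁻²·s³·A²
  51.9 A·V^-1:  A·V⁻¹ = A·(J·C⁻¹)⁻¹ = kg⁻¹·m⁻²·s³·A²
Both are kg⁻¹·m⁻²·s³·A², so they have the same dimensions and can be added.

Yes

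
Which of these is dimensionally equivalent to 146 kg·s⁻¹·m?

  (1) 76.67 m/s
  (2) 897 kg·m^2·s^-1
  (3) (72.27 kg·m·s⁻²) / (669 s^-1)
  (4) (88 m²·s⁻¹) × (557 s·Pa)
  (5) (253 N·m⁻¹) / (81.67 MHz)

Reference: kg·m·s⁻¹.
Each option:
  (1) m·s⁻¹
  (2) kg·m²·s⁻¹
  (3) [kg·m·s⁻²] / [s⁻¹] = kg·m·s⁻¹  ← same
  (4) [m²·s⁻¹] · [kg·m⁻¹·s⁻¹] = kg·m·s⁻²
  (5) [kg·s⁻²] / [s⁻¹] = kg·s⁻¹
Only (3) matches kg·m·s⁻¹.

(3)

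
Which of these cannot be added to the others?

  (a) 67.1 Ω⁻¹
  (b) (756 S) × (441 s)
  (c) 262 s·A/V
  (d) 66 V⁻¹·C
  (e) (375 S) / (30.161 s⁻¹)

Dimensions:
  (a) Ω⁻¹ = (V·A⁻¹)⁻¹ = kg⁻¹·m⁻²·s³·A²
  (b) [kg⁻¹·m⁻²·s³·A²] · [s] = kg⁻¹·m⁻²·s⁴·A²
  (c) A·s·V⁻¹ = A·s·(J·C⁻¹)⁻¹ = kg⁻¹·m⁻²·s⁴·A²
  (d) C·V⁻¹ = s·A·(J·C⁻¹)⁻¹ = kg⁻¹·m⁻²·s⁴·A²
  (e) [kg⁻¹·m⁻²·s³·A²] / [s⁻¹] = kg⁻¹·m⁻²·s⁴·A²
All reduce to kg⁻¹·m⁻²·s⁴·A² except (a), which is kg⁻¹·m⁻²·s³·A².

(a)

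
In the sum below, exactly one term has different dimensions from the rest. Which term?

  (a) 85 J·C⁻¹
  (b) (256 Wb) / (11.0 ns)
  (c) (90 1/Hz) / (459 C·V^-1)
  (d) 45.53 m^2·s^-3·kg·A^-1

Reduce each to base SI dimensions:
  (a) J·C⁻¹ = N·m·(s·A)⁻¹ = kg·m²·s⁻³·A⁻¹
  (b) [kg·m²·s⁻²·A⁻¹] / [s] = kg·m²·s⁻³·A⁻¹
  (c) [s] / [kg⁻¹·m⁻²·s⁴·A²] = kg·m²·s⁻³·A⁻²
  (d) kg·m²·s⁻³·A⁻¹
All reduce to kg·m²·s⁻³·A⁻¹ except (c), which is kg·m²·s⁻³·A⁻².

(c)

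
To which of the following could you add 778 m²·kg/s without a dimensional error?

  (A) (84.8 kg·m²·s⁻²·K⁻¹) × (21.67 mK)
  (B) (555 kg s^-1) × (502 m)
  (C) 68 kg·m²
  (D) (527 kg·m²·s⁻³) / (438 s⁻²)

Reference: kg·m²·s⁻¹.
Each option:
  (A) [kg·m²·s⁻²·K⁻¹] · [K] = kg·m²·s⁻²
  (B) [kg·s⁻¹] · [m] = kg·m·s⁻¹
  (C) kg·m²
  (D) [kg·m²·s⁻³] / [s⁻²] = kg·m²·s⁻¹  ← same
Only (D) matches kg·m²·s⁻¹.

(D)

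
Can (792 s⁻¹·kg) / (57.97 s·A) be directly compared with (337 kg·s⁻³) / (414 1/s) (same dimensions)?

No

Dimensions:
  (792 s⁻¹·kg) / (57.97 s·A):  [kg·s⁻¹] / [s·A] = kg·s⁻²·A⁻¹
  (337 kg·s⁻³) / (414 1/s):  [kg·s⁻³] / [s⁻¹] = kg·s⁻²
kg·s⁻²·A⁻¹ ≠ kg·s⁻², so they cannot be added.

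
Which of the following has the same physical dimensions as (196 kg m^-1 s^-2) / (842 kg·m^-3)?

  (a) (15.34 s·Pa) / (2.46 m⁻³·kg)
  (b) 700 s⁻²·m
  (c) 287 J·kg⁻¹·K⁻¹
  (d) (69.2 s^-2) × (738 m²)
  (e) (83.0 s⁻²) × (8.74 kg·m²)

(d)

Reference: [kg·m⁻¹·s⁻²] / [kg·m⁻³] = m²·s⁻².
Each option:
  (a) [kg·m⁻¹·s⁻¹] / [kg·m⁻³] = m²·s⁻¹
  (b) m·s⁻²
  (c) J·kg⁻¹·K⁻¹ = N·m·kg⁻¹·K⁻¹ = m²·s⁻²·K⁻¹
  (d) [s⁻²] · [m²] = m²·s⁻²  ← same
  (e) [s⁻²] · [kg·m²] = kg·m²·s⁻²
Only (d) matches m²·s⁻².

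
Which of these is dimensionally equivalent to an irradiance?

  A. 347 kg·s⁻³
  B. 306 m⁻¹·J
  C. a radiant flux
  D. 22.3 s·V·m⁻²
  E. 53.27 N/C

Reference: [irradiance] = kg·s⁻³.
Each option:
  A. kg·s⁻³  ← same
  B. J·m⁻¹ = N·m·m⁻¹ = kg·m·s⁻²
  C. [radiant flux] = kg·m²·s⁻³
  D. V·s·m⁻² = J·C⁻¹·s·m⁻² = kg·s⁻²·A⁻¹
  E. N·C⁻¹ = kg·m·s⁻²·(s·A)⁻¹ = kg·m·s⁻³·A⁻¹
Only A. matches kg·s⁻³.

A.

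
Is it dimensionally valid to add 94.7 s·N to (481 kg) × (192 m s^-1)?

Yes

Reduce each to base SI dimensions:
  94.7 s·N:  N·s = kg·m·s⁻²·s = kg·m·s⁻¹
  (481 kg) × (192 m s^-1):  [kg] · [m·s⁻¹] = kg·m·s⁻¹
Both are kg·m·s⁻¹, so they have the same dimensions and can be added.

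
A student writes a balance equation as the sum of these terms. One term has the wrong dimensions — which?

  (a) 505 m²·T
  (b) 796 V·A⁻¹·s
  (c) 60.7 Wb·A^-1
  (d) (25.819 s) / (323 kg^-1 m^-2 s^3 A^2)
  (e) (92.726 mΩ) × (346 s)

Dimensions:
  (a) T·m² = Wb·m⁻²·m² = kg·m²·s⁻²·A⁻¹
  (b) V·s·A⁻¹ = J·C⁻¹·s·A⁻¹ = kg·m²·s⁻²·A⁻²
  (c) Wb·A⁻¹ = V·s·A⁻¹ = kg·m²·s⁻²·A⁻²
  (d) [s] / [kg⁻¹·m⁻²·s³·A²] = kg·m²·s⁻²·A⁻²
  (e) [kg·m²·s⁻³·A⁻²] · [s] = kg·m²·s⁻²·A⁻²
All reduce to kg·m²·s⁻²·A⁻² except (a), which is kg·m²·s⁻²·A⁻¹.

(a)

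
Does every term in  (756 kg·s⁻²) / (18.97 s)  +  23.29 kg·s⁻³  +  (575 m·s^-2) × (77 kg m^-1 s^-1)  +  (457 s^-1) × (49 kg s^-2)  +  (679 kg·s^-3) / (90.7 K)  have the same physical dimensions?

Dimensions:
  (756 kg·s⁻²) / (18.97 s):  [kg·s⁻²] / [s] = kg·s⁻³
  23.29 kg·s⁻³:  kg·s⁻³
  (575 m·s^-2) × (77 kg m^-1 s^-1):  [m·s⁻²] · [kg·m⁻¹·s⁻¹] = kg·s⁻³
  (457 s^-1) × (49 kg s^-2):  [s⁻¹] · [kg·s⁻²] = kg·s⁻³
  (679 kg·s^-3) / (90.7 K):  [kg·s⁻³] / [K] = kg·s⁻³·K⁻¹
The terms do not share a single dimension (kg·s⁻³ vs kg·s⁻³·K⁻¹).

No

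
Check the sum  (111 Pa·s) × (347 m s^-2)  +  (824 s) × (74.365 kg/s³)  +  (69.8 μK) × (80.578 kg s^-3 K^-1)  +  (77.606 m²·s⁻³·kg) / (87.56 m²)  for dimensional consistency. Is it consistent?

Reduce each to base SI dimensions:
  (111 Pa·s) × (347 m s^-2):  [kg·m⁻¹·s⁻¹] · [m·s⁻²] = kg·s⁻³
  (824 s) × (74.365 kg/s³):  [s] · [kg·s⁻³] = kg·s⁻²
  (69.8 μK) × (80.578 kg s^-3 K^-1):  [K] · [kg·s⁻³·K⁻¹] = kg·s⁻³
  (77.606 m²·s⁻³·kg) / (87.56 m²):  [kg·m²·s⁻³] / [m²] = kg·s⁻³
The terms do not share a single dimension (kg·s⁻² vs kg·s⁻³).

No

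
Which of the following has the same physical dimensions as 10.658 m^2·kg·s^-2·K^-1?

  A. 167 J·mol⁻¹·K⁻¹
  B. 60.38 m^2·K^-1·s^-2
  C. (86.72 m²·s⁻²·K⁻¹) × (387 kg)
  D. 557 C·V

C.

Reference: kg·m²·s⁻²·K⁻¹.
Each option:
  A. J·mol⁻¹·K⁻¹ = N·m·mol⁻¹·K⁻¹ = kg·m²·s⁻²·K⁻¹·mol⁻¹
  B. m²·s⁻²·K⁻¹
  C. [m²·s⁻²·K⁻¹] · [kg] = kg·m²·s⁻²·K⁻¹  ← same
  D. C·V = s·A·J·C⁻¹ = kg·m²·s⁻²
Only C. matches kg·m²·s⁻²·K⁻¹.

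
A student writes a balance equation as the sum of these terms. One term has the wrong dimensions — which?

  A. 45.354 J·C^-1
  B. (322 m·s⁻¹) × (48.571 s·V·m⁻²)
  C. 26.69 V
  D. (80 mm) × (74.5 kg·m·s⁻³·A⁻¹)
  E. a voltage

In SI base units:
  A. J·C⁻¹ = N·m·(s·A)⁻¹ = kg·m²·s⁻³·A⁻¹
  B. [m·s⁻¹] · [kg·s⁻²·A⁻¹] = kg·m·s⁻³·A⁻¹
  C. V = J·C⁻¹ = kg·m²·s⁻³·A⁻¹
  D. [m] · [kg·m·s⁻³·A⁻¹] = kg·m²·s⁻³·A⁻¹
  E. [voltage] = kg·m²·s⁻³·A⁻¹
All reduce to kg·m²·s⁻³·A⁻¹ except B., which is kg·m·s⁻³·A⁻¹.

B.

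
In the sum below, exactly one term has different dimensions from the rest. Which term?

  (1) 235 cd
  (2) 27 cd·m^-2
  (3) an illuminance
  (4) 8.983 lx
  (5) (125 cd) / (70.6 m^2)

Reduce each to base SI dimensions:
  (1) cd
  (2) cd·m⁻² = m⁻²·cd
  (3) [illuminance] = m⁻²·cd
  (4) lx = lm·m⁻² = m⁻²·cd
  (5) [cd] / [m²] = m⁻²·cd
All reduce to m⁻²·cd except (1), which is cd.

(1)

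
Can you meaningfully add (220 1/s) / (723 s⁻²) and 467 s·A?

No

Work out the base dimensions of each:
  (220 1/s) / (723 s⁻²):  [s⁻¹] / [s⁻²] = s
  467 s·A:  A·s = s·A
s ≠ s·A, so they cannot be added.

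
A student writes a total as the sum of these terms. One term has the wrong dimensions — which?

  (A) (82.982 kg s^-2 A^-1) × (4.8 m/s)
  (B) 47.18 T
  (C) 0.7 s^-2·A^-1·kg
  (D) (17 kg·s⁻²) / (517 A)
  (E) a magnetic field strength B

Dimensions:
  (A) [kg·s⁻²·A⁻¹] · [m·s⁻¹] = kg·m·s⁻³·A⁻¹
  (B) T = Wb·m⁻² = kg·s⁻²·A⁻¹
  (C) kg·s⁻²·A⁻¹
  (D) [kg·s⁻²] / [A] = kg·s⁻²·A⁻¹
  (E) [magnetic field strength B] = kg·s⁻²·A⁻¹
All reduce to kg·s⁻²·A⁻¹ except (A), which is kg·m·s⁻³·A⁻¹.

(A)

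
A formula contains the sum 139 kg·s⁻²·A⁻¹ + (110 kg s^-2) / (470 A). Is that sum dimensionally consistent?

Expand each in SI base units:
  139 kg·s⁻²·A⁻¹:  kg·s⁻²·A⁻¹
  (110 kg s^-2) / (470 A):  [kg·s⁻²] / [A] = kg·s⁻²·A⁻¹
Both are kg·s⁻²·A⁻¹, so they have the same dimensions and can be added.

Yes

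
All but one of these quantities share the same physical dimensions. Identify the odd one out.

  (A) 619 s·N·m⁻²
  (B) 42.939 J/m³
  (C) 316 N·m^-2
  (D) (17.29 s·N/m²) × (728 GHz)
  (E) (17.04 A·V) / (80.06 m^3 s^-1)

(A)

Work out the base dimensions of each:
  (A) N·s·m⁻² = kg·m·s⁻²·s·m⁻² = kg·m⁻¹·s⁻¹
  (B) J·m⁻³ = N·m·m⁻³ = kg·m⁻¹·s⁻²
  (C) N·m⁻² = kg·m·s⁻²·m⁻² = kg·m⁻¹·s⁻²
  (D) [kg·m⁻¹·s⁻¹] · [s⁻¹] = kg·m⁻¹·s⁻²
  (E) [kg·m²·s⁻³] / [m³·s⁻¹] = kg·m⁻¹·s⁻²
All reduce to kg·m⁻¹·s⁻² except (A), which is kg·m⁻¹·s⁻¹.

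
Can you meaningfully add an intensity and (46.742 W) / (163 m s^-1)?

No

Expand each in SI base units:
  an intensity:  [intensity] = kg·s⁻³
  (46.742 W) / (163 m s^-1):  [kg·m²·s⁻³] / [m·s⁻¹] = kg·m·s⁻²
kg·s⁻³ ≠ kg·m·s⁻², so they cannot be added.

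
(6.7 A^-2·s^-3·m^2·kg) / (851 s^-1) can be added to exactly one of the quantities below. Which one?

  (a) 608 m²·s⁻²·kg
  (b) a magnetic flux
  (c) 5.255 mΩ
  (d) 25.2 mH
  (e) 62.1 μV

(d)

Reference: [kg·m²·s⁻³·A⁻²] / [s⁻¹] = kg·m²·s⁻²·A⁻².
Each option:
  (a) kg·m²·s⁻²
  (b) [magnetic flux] = kg·m²·s⁻²·A⁻¹
  (c) Ω = V·A⁻¹ = kg·m²·s⁻³·A⁻²
  (d) H = V·s·A⁻¹ = kg·m²·s⁻²·A⁻²  ← same
  (e) V = J·C⁻¹ = kg·m²·s⁻³·A⁻¹
Only (d) matches kg·m²·s⁻²·A⁻².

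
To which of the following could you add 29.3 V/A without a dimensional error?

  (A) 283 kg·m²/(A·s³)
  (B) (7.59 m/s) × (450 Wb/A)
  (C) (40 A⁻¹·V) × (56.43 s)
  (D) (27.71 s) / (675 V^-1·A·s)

(D)

Reference: V·A⁻¹ = J·C⁻¹·A⁻¹ = kg·m²·s⁻³·A⁻².
Each option:
  (A) kg·m²·s⁻³·A⁻¹
  (B) [m·s⁻¹] · [kg·m²·s⁻²·A⁻²] = kg·m³·s⁻³·A⁻²
  (C) [kg·m²·s⁻³·A⁻²] · [s] = kg·m²·s⁻²·A⁻²
  (D) [s] / [kg⁻¹·m⁻²·s⁴·A²] = kg·m²·s⁻³·A⁻²  ← same
Only (D) matches kg·m²·s⁻³·A⁻².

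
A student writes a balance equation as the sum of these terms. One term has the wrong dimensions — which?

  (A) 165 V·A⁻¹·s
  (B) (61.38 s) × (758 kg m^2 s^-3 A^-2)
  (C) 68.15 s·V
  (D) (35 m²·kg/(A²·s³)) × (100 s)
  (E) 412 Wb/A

Dimensions:
  (A) V·s·A⁻¹ = J·C⁻¹·s·A⁻¹ = kg·m²·s⁻²·A⁻²
  (B) [s] · [kg·m²·s⁻³·A⁻²] = kg·m²·s⁻²·A⁻²
  (C) V·s = J·C⁻¹·s = kg·m²·s⁻²·A⁻¹
  (D) [kg·m²·s⁻³·A⁻²] · [s] = kg·m²·s⁻²·A⁻²
  (E) Wb·A⁻¹ = V·s·A⁻¹ = kg·m²·s⁻²·A⁻²
All reduce to kg·m²·s⁻²·A⁻² except (C), which is kg·m²·s⁻²·A⁻¹.

(C)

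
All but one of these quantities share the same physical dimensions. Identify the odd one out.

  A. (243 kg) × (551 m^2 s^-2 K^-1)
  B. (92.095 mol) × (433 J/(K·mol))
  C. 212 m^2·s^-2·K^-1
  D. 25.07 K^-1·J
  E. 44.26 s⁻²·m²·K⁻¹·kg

C.

Reduce each to base SI dimensions:
  A. [kg] · [m²·s⁻²·K⁻¹] = kg·m²·s⁻²·K⁻¹
  B. [mol] · [kg·m²·s⁻²·K⁻¹·mol⁻¹] = kg·m²·s⁻²·K⁻¹
  C. m²·s⁻²·K⁻¹
  D. J·K⁻¹ = N·m·K⁻¹ = kg·m²·s⁻²·K⁻¹
  E. kg·m²·s⁻²·K⁻¹
All reduce to kg·m²·s⁻²·K⁻¹ except C., which is m²·s⁻²·K⁻¹.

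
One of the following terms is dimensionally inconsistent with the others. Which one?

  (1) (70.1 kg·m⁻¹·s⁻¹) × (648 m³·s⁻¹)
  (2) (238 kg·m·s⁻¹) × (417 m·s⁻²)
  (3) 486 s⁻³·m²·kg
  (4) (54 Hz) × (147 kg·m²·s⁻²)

(1)

Reduce each to base SI dimensions:
  (1) [kg·m⁻¹·s⁻¹] · [m³·s⁻¹] = kg·m²·s⁻²
  (2) [kg·m·s⁻¹] · [m·s⁻²] = kg·m²·s⁻³
  (3) kg·m²·s⁻³
  (4) [s⁻¹] · [kg·m²·s⁻²] = kg·m²·s⁻³
All reduce to kg·m²·s⁻³ except (1), which is kg·m²·s⁻².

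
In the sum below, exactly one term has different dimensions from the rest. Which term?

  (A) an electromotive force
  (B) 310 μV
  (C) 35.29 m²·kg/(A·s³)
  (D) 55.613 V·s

(D)

Dimensions:
  (A) [electromotive force] = kg·m²·s⁻³·A⁻¹
  (B) V = J·C⁻¹ = kg·m²·s⁻³·A⁻¹
  (C) kg·m²·s⁻³·A⁻¹
  (D) V·s = J·C⁻¹·s = kg·m²·s⁻²·A⁻¹
All reduce to kg·m²·s⁻³·A⁻¹ except (D), which is kg·m²·s⁻²·A⁻¹.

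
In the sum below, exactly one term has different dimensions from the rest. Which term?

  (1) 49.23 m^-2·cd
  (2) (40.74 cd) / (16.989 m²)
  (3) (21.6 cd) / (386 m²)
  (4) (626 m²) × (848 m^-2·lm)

(4)

In SI base units:
  (1) cd·m⁻² = m⁻²·cd
  (2) [cd] / [m²] = m⁻²·cd
  (3) [cd] / [m²] = m⁻²·cd
  (4) [m²] · [m⁻²·cd] = cd
All reduce to m⁻²·cd except (4), which is cd.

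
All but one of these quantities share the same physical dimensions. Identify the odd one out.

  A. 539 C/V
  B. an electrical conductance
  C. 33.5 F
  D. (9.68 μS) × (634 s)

B.

Reduce each to base SI dimensions:
  A. C·V⁻¹ = s·A·(J·C⁻¹)⁻¹ = kg⁻¹·m⁻²·s⁴·A²
  B. [electrical conductance] = kg⁻¹·m⁻²·s³·A²
  C. F = C·V⁻¹ = kg⁻¹·m⁻²·s⁴·A²
  D. [kg⁻¹·m⁻²·s³·A²] · [s] = kg⁻¹·m⁻²·s⁴·A²
All reduce to kg⁻¹·m⁻²·s⁴·A² except B., which is kg⁻¹·m⁻²·s³·A².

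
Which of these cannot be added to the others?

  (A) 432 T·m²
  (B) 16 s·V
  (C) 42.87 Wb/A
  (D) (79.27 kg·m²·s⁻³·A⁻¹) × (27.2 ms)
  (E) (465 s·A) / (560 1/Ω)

(C)

In SI base units:
  (A) T·m² = Wb·m⁻²·m² = kg·m²·s⁻²·A⁻¹
  (B) V·s = J·C⁻¹·s = kg·m²·s⁻²·A⁻¹
  (C) Wb·A⁻¹ = V·s·A⁻¹ = kg·m²·s⁻²·A⁻²
  (D) [kg·m²·s⁻³·A⁻¹] · [s] = kg·m²·s⁻²·A⁻¹
  (E) [s·A] / [kg⁻¹·m⁻²·s³·A²] = kg·m²·s⁻²·A⁻¹
All reduce to kg·m²·s⁻²·A⁻¹ except (C), which is kg·m²·s⁻²·A⁻².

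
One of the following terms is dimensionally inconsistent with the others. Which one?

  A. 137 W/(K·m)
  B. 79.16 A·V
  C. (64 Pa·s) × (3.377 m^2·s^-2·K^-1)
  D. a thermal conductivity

B.

Reduce each to base SI dimensions:
  A. W·m⁻¹·K⁻¹ = J·s⁻¹·m⁻¹·K⁻¹ = kg·m·s⁻³·K⁻¹
  B. V·A = J·C⁻¹·A = kg·m²·s⁻³
  C. [kg·m⁻¹·s⁻¹] · [m²·s⁻²·K⁻¹] = kg·m·s⁻³·K⁻¹
  D. [thermal conductivity] = kg·m·s⁻³·K⁻¹
All reduce to kg·m·s⁻³·K⁻¹ except B., which is kg·m²·s⁻³.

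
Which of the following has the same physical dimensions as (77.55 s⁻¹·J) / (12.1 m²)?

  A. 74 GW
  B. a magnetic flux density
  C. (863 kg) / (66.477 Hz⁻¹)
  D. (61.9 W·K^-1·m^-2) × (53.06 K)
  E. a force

Reference: [kg·m²·s⁻³] / [m²] = kg·s⁻³.
Each option:
  A. W = J·s⁻¹ = kg·m²·s⁻³
  B. [magnetic flux density] = kg·s⁻²·A⁻¹
  C. [kg] / [s] = kg·s⁻¹
  D. [kg·s⁻³·K⁻¹] · [K] = kg·s⁻³  ← same
  E. [force] = kg·m·s⁻²
Only D. matches kg·s⁻³.

D.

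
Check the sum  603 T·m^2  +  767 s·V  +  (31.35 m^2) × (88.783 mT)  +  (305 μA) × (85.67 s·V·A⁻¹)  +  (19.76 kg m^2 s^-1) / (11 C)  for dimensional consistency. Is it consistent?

Work out the base dimensions of each:
  603 T·m^2:  T·m² = Wb·m⁻²·m² = kg·m²·s⁻²·A⁻¹
  767 s·V:  V·s = J·C⁻¹·s = kg·m²·s⁻²·A⁻¹
  (31.35 m^2) × (88.783 mT):  [m²] · [kg·s⁻²·A⁻¹] = kg·m²·s⁻²·A⁻¹
  (305 μA) × (85.67 s·V·A⁻¹):  [A] · [kg·m²·s⁻²·A⁻²] = kg·m²·s⁻²·A⁻¹
  (19.76 kg m^2 s^-1) / (11 C):  [kg·m²·s⁻¹] / [s·A] = kg·m²·s⁻²·A⁻¹
Every term reduces to kg·m²·s⁻²·A⁻¹.

Yes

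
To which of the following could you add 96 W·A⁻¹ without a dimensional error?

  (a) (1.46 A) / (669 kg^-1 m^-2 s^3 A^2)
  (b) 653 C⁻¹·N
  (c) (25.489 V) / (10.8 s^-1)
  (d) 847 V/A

(a)

Reference: W·A⁻¹ = J·s⁻¹·A⁻¹ = kg·m²·s⁻³·A⁻¹.
Each option:
  (a) [A] / [kg⁻¹·m⁻²·s³·A²] = kg·m²·s⁻³·A⁻¹  ← same
  (b) N·C⁻¹ = kg·m·s⁻²·(s·A)⁻¹ = kg·m·s⁻³·A⁻¹
  (c) [kg·m²·s⁻³·A⁻¹] / [s⁻¹] = kg·m²·s⁻²·A⁻¹
  (d) V·A⁻¹ = J·C⁻¹·A⁻¹ = kg·m²·s⁻³·A⁻²
Only (a) matches kg·m²·s⁻³·A⁻¹.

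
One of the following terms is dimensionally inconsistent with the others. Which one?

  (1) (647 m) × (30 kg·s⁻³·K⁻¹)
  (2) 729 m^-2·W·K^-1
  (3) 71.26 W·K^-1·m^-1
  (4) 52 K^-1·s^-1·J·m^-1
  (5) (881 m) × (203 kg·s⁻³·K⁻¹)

In SI base units:
  (1) [m] · [kg·s⁻³·K⁻¹] = kg·m·s⁻³·K⁻¹
  (2) W·m⁻²·K⁻¹ = J·s⁻¹·m⁻²·K⁻¹ = kg·s⁻³·K⁻¹
  (3) W·m⁻¹·K⁻¹ = J·s⁻¹·m⁻¹·K⁻¹ = kg·m·s⁻³·K⁻¹
  (4) J·s⁻¹·m⁻¹·K⁻¹ = N·m·s⁻¹·m⁻¹·K⁻¹ = kg·m·s⁻³·K⁻¹
  (5) [m] · [kg·s⁻³·K⁻¹] = kg·m·s⁻³·K⁻¹
All reduce to kg·m·s⁻³·K⁻¹ except (2), which is kg·s⁻³·K⁻¹.

(2)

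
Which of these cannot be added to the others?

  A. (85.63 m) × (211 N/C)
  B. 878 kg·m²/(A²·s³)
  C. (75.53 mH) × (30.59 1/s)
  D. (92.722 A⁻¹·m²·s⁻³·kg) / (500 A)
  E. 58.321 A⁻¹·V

Reduce each to base SI dimensions:
  A. [m] · [kg·m·s⁻³·A⁻¹] = kg·m²·s⁻³·A⁻¹
  B. kg·m²·s⁻³·A⁻²
  C. [kg·m²·s⁻²·A⁻²] · [s⁻¹] = kg·m²·s⁻³·A⁻²
  D. [kg·m²·s⁻³·A⁻¹] / [A] = kg·m²·s⁻³·A⁻²
  E. V·A⁻¹ = J·C⁻¹·A⁻¹ = kg·m²·s⁻³·A⁻²
All reduce to kg·m²·s⁻³·A⁻² except A., which is kg·m²·s⁻³·A⁻¹.

A.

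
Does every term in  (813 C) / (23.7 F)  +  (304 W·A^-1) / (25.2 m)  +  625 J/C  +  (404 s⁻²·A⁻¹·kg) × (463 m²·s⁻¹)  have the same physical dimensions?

In SI base units:
  (813 C) / (23.7 F):  [s·A] / [kg⁻¹·m⁻²·s⁴·A²] = kg·m²·s⁻³·A⁻¹
  (304 W·A^-1) / (25.2 m):  [kg·m²·s⁻³·A⁻¹] / [m] = kg·m·s⁻³·A⁻¹
  625 J/C:  J·C⁻¹ = N·m·(s·A)⁻¹ = kg·m²·s⁻³·A⁻¹
  (404 s⁻²·A⁻¹·kg) × (463 m²·s⁻¹):  [kg·s⁻²·A⁻¹] · [m²·s⁻¹] = kg·m²·s⁻³·A⁻¹
The terms do not share a single dimension (kg·m²·s⁻³·A⁻¹ vs kg·m·s⁻³·A⁻¹).

No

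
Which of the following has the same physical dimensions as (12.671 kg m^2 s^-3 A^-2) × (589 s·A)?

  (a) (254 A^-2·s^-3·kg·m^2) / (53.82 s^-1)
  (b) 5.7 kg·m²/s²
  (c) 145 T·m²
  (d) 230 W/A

Reference: [kg·m²·s⁻³·A⁻²] · [s·A] = kg·m²·s⁻²·A⁻¹.
Each option:
  (a) [kg·m²·s⁻³·A⁻²] / [s⁻¹] = kg·m²·s⁻²·A⁻²
  (b) kg·m²·s⁻²
  (c) T·m² = Wb·m⁻²·m² = kg·m²·s⁻²·A⁻¹  ← same
  (d) W·A⁻¹ = J·s⁻¹·A⁻¹ = kg·m²·s⁻³·A⁻¹
Only (c) matches kg·m²·s⁻²·A⁻¹.

(c)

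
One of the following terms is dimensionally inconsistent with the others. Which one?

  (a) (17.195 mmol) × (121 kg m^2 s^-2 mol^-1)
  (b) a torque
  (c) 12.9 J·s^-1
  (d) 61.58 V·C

Expand each in SI base units:
  (a) [mol] · [kg·m²·s⁻²·mol⁻¹] = kg·m²·s⁻²
  (b) [torque] = kg·m²·s⁻²
  (c) J·s⁻¹ = N·m·s⁻¹ = kg·m²·s⁻³
  (d) C·V = s·A·J·C⁻¹ = kg·m²·s⁻²
All reduce to kg·m²·s⁻² except (c), which is kg·m²·s⁻³.

(c)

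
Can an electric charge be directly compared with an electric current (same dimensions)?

Work out the base dimensions of each:
  an electric charge:  [electric charge] = s·A
  an electric current:  [electric current] = A
s·A ≠ A, so they cannot be added.

No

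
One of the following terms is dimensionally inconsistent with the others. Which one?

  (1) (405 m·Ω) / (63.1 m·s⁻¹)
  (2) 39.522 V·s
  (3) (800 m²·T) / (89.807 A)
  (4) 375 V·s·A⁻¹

Reduce each to base SI dimensions:
  (1) [kg·m³·s⁻³·A⁻²] / [m·s⁻¹] = kg·m²·s⁻²·A⁻²
  (2) V·s = J·C⁻¹·s = kg·m²·s⁻²·A⁻¹
  (3) [kg·m²·s⁻²·A⁻¹] / [A] = kg·m²·s⁻²·A⁻²
  (4) V·s·A⁻¹ = J·C⁻¹·s·A⁻¹ = kg·m²·s⁻²·A⁻²
All reduce to kg·m²·s⁻²·A⁻² except (2), which is kg·m²·s⁻²·A⁻¹.

(2)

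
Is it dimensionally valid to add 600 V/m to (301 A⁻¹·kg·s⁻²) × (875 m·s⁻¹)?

Expand each in SI base units:
  600 V/m:  V·m⁻¹ = J·C⁻¹·m⁻¹ = kg·m·s⁻³·A⁻¹
  (301 A⁻¹·kg·s⁻²) × (875 m·s⁻¹):  [kg·s⁻²·A⁻¹] · [m·s⁻¹] = kg·m·s⁻³·A⁻¹
Both are kg·m·s⁻³·A⁻¹, so they have the same dimensions and can be added.

Yes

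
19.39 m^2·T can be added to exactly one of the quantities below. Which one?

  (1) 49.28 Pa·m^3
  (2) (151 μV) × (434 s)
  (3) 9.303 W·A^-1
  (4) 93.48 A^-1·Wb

(2)

Reference: T·m² = Wb·m⁻²·m² = kg·m²·s⁻²·A⁻¹.
Each option:
  (1) Pa·m³ = N·m⁻²·m³ = kg·m²·s⁻²
  (2) [kg·m²·s⁻³·A⁻¹] · [s] = kg·m²·s⁻²·A⁻¹  ← same
  (3) W·A⁻¹ = J·s⁻¹·A⁻¹ = kg·m²·s⁻³·A⁻¹
  (4) Wb·A⁻¹ = V·s·A⁻¹ = kg·m²·s⁻²·A⁻²
Only (2) matches kg·m²·s⁻²·A⁻¹.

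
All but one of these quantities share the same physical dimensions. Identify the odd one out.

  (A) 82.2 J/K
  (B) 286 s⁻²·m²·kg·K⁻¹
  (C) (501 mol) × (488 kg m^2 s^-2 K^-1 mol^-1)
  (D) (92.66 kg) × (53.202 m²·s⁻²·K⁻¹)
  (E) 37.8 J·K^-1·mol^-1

Work out the base dimensions of each:
  (A) J·K⁻¹ = N·m·K⁻¹ = kg·m²·s⁻²·K⁻¹
  (B) kg·m²·s⁻²·K⁻¹
  (C) [mol] · [kg·m²·s⁻²·K⁻¹·mol⁻¹] = kg·m²·s⁻²·K⁻¹
  (D) [kg] · [m²·s⁻²·K⁻¹] = kg·m²·s⁻²·K⁻¹
  (E) J·mol⁻¹·K⁻¹ = N·m·mol⁻¹·K⁻¹ = kg·m²·s⁻²·K⁻¹·mol⁻¹
All reduce to kg·m²·s⁻²·K⁻¹ except (E), which is kg·m²·s⁻²·K⁻¹·mol⁻¹.

(E)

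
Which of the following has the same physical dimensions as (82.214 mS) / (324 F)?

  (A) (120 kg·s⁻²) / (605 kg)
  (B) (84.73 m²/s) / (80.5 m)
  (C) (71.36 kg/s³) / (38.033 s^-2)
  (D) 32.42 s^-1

Reference: [kg⁻¹·m⁻²·s³·A²] / [kg⁻¹·m⁻²·s⁴·A²] = s⁻¹.
Each option:
  (A) [kg·s⁻²] / [kg] = s⁻²
  (B) [m²·s⁻¹] / [m] = m·s⁻¹
  (C) [kg·s⁻³] / [s⁻²] = kg·s⁻¹
  (D) s⁻¹  ← same
Only (D) matches s⁻¹.

(D)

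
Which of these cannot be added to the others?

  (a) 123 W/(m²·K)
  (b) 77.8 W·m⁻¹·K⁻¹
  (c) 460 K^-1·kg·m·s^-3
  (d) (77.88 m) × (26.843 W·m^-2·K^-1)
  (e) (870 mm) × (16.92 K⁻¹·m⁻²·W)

Work out the base dimensions of each:
  (a) W·m⁻²·K⁻¹ = J·s⁻¹·m⁻²·K⁻¹ = kg·s⁻³·K⁻¹
  (b) W·m⁻¹·K⁻¹ = J·s⁻¹·m⁻¹·K⁻¹ = kg·m·s⁻³·K⁻¹
  (c) kg·m·s⁻³·K⁻¹
  (d) [m] · [kg·s⁻³·K⁻¹] = kg·m·s⁻³·K⁻¹
  (e) [m] · [kg·s⁻³·K⁻¹] = kg·m·s⁻³·K⁻¹
All reduce to kg·m·s⁻³·K⁻¹ except (a), which is kg·s⁻³·K⁻¹.

(a)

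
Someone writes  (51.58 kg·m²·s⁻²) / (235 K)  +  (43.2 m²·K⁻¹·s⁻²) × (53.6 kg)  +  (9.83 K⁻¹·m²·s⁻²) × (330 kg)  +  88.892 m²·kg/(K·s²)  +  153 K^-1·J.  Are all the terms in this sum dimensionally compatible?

Expand each in SI base units:
  (51.58 kg·m²·s⁻²) / (235 K):  [kg·m²·s⁻²] / [K] = kg·m²·s⁻²·K⁻¹
  (43.2 m²·K⁻¹·s⁻²) × (53.6 kg):  [m²·s⁻²·K⁻¹] · [kg] = kg·m²·s⁻²·K⁻¹
  (9.83 K⁻¹·m²·s⁻²) × (330 kg):  [m²·s⁻²·K⁻¹] · [kg] = kg·m²·s⁻²·K⁻¹
  88.892 m²·kg/(K·s²):  kg·m²·s⁻²·K⁻¹
  153 K^-1·J:  J·K⁻¹ = N·m·K⁻¹ = kg·m²·s⁻²·K⁻¹
Every term reduces to kg·m²·s⁻²·K⁻¹.

Yes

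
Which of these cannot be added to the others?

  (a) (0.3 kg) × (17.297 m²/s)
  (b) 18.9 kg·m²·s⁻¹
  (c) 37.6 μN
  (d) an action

(c)

Dimensions:
  (a) [kg] · [m²·s⁻¹] = kg·m²·s⁻¹
  (b) kg·m²·s⁻¹
  (c) N = kg·m·s⁻²
  (d) [action] = kg·m²·s⁻¹
All reduce to kg·m²·s⁻¹ except (c), which is kg·m·s⁻².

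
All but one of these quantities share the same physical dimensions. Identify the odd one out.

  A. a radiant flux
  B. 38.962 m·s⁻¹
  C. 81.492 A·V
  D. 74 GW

Expand each in SI base units:
  A. [radiant flux] = kg·m²·s⁻³
  B. m·s⁻¹
  C. V·A = J·C⁻¹·A = kg·m²·s⁻³
  D. W = J·s⁻¹ = kg·m²·s⁻³
All reduce to kg·m²·s⁻³ except B., which is m·s⁻¹.

B.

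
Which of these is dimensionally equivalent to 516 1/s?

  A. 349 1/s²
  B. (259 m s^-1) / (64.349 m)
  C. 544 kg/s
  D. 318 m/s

B.

Reference: s⁻¹.
Each option:
  A. s⁻²
  B. [m·s⁻¹] / [m] = s⁻¹  ← same
  C. kg·s⁻¹
  D. m·s⁻¹
Only B. matches s⁻¹.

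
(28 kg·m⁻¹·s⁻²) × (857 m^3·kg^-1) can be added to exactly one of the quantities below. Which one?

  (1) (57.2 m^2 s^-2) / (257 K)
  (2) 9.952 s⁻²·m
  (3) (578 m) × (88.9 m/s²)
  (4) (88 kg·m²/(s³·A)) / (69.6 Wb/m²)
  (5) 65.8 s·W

Reference: [kg·m⁻¹·s⁻²] · [kg⁻¹·m³] = m²·s⁻².
Each option:
  (1) [m²·s⁻²] / [K] = m²·s⁻²·K⁻¹
  (2) m·s⁻²
  (3) [m] · [m·s⁻²] = m²·s⁻²  ← same
  (4) [kg·m²·s⁻³·A⁻¹] / [kg·s⁻²·A⁻¹] = m²·s⁻¹
  (5) W·s = J·s⁻¹·s = kg·m²·s⁻²
Only (3) matches m²·s⁻².

(3)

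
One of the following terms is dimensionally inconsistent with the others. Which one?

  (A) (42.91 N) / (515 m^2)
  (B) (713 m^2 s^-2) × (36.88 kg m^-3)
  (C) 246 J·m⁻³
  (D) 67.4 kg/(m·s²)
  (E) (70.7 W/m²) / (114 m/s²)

(E)

In SI base units:
  (A) [kg·m·s⁻²] / [m²] = kg·m⁻¹·s⁻²
  (B) [m²·s⁻²] · [kg·m⁻³] = kg·m⁻¹·s⁻²
  (C) J·m⁻³ = N·m·m⁻³ = kg·m⁻¹·s⁻²
  (D) kg·m⁻¹·s⁻²
  (E) [kg·s⁻³] / [m·s⁻²] = kg·m⁻¹·s⁻¹
All reduce to kg·m⁻¹·s⁻² except (E), which is kg·m⁻¹·s⁻¹.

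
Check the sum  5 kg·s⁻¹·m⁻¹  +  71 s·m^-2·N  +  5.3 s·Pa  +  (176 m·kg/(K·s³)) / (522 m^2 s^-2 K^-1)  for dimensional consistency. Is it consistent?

Yes

Work out the base dimensions of each:
  5 kg·s⁻¹·m⁻¹:  kg·m⁻¹·s⁻¹
  71 s·m^-2·N:  N·s·m⁻² = kg·m·s⁻²·s·m⁻² = kg·m⁻¹·s⁻¹
  5.3 s·Pa:  Pa·s = N·m⁻²·s = kg·m⁻¹·s⁻¹
  (176 m·kg/(K·s³)) / (522 m^2 s^-2 K^-1):  [kg·m·s⁻³·K⁻¹] / [m²·s⁻²·K⁻¹] = kg·m⁻¹·s⁻¹
Every term reduces to kg·m⁻¹·s⁻¹.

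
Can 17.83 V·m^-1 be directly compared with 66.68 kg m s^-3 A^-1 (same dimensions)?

Yes

In SI base units:
  17.83 V·m^-1:  V·m⁻¹ = J·C⁻¹·m⁻¹ = kg·m·s⁻³·A⁻¹
  66.68 kg m s^-3 A^-1:  kg·m·s⁻³·A⁻¹
Both are kg·m·s⁻³·A⁻¹, so they have the same dimensions and can be added.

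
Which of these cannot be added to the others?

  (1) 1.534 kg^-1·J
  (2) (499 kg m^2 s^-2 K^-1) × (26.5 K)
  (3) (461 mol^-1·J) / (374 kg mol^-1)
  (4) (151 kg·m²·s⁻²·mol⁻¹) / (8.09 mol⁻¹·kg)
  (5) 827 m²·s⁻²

In SI base units:
  (1) J·kg⁻¹ = N·m·kg⁻¹ = m²·s⁻²
  (2) [kg·m²·s⁻²·K⁻¹] · [K] = kg·m²·s⁻²
  (3) [kg·m²·s⁻²·mol⁻¹] / [kg·mol⁻¹] = m²·s⁻²
  (4) [kg·m²·s⁻²·mol⁻¹] / [kg·mol⁻¹] = m²·s⁻²
  (5) m²·s⁻²
All reduce to m²·s⁻² except (2), which is kg·m²·s⁻².

(2)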